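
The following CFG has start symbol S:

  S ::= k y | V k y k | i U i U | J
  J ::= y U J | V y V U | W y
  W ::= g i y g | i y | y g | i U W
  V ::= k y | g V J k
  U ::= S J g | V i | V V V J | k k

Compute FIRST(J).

J ::= y U J contributes {y}.
From J ::= V y V U: add FIRST(V) = { g, k }.
From J ::= W y: add FIRST(W) = { g, i, y }.
Union: FIRST(J) = { g, i, k, y }.

{ g, i, k, y }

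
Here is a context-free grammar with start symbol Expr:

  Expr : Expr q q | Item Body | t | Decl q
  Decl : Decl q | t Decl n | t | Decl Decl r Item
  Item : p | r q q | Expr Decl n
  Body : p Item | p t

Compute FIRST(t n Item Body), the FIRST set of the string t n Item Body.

t is a terminal; add {t} and stop.

{ t }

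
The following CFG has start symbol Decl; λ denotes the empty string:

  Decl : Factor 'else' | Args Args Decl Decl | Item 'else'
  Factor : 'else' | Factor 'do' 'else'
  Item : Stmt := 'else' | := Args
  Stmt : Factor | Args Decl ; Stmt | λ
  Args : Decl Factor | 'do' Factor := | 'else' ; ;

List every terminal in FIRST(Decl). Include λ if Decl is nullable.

From Decl : Factor 'else': add FIRST(Factor) = { 'else' }.
From Decl : Args Args Decl Decl: add FIRST(Args) = { 'do', 'else', := }.
From Decl : Item 'else': add FIRST(Item) = { 'do', 'else', := }.
Union: FIRST(Decl) = { 'do', 'else', := }.

{ 'do', 'else', := }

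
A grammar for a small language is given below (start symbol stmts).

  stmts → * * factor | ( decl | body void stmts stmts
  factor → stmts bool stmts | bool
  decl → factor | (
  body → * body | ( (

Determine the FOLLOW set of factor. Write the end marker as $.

{ $, (, *, bool }

In stmts → * * factor: factor is at the end, add FOLLOW(stmts) = { $, (, *, bool }.
In decl → factor: factor is at the end, add FOLLOW(decl) = { $, (, *, bool }.
Union: FOLLOW(factor) = { $, (, *, bool }.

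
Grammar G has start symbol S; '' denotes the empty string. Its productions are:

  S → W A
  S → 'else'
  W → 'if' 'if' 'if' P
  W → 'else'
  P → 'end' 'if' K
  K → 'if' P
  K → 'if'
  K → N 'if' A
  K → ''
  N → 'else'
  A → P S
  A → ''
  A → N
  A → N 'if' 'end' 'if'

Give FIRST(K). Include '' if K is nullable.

K → 'if' P contributes {'if'}.
K → 'if' contributes {'if'}.
From K → N 'if' A: add FIRST(N) = { 'else' }.
K → '' contributes ''.
Union: FIRST(K) = { 'else', 'if', '' }.

{ 'else', 'if', '' }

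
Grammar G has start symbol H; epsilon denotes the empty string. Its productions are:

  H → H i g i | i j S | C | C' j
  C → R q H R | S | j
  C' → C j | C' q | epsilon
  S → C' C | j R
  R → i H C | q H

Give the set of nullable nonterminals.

Directly nullable (have an epsilon-production): C'.
No other nonterminal has a production whose RHS symbols are all nullable.

{ C' }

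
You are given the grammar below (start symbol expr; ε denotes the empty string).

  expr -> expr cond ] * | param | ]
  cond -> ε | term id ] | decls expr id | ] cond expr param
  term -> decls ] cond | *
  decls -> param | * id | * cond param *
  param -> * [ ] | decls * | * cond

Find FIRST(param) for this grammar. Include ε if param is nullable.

param -> * [ ] contributes {*}.
From param -> decls *: add FIRST(decls) = { * }.
param -> * cond contributes {*}.
Union: FIRST(param) = { * }.

{ * }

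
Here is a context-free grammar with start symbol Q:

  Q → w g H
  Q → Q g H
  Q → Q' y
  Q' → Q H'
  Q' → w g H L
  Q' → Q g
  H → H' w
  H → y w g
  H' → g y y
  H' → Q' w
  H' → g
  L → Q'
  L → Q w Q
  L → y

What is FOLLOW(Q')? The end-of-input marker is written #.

In Q → Q' y: add FIRST(y) = { y }.
In H' → Q' w: add FIRST(w) = { w }.
In L → Q': Q' is at the end, add FOLLOW(L) = { w, y }.
Union: FOLLOW(Q') = { w, y }.

{ w, y }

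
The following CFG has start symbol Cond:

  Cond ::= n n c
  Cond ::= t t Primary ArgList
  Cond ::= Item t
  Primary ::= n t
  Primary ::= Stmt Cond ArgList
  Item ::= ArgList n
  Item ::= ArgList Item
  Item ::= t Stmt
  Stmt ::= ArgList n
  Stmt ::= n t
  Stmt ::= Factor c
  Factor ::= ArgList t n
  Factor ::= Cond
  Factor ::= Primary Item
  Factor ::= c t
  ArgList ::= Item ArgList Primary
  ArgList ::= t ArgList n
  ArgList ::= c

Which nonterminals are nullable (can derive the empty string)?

No nonterminal has an empty production or an RHS whose symbols are all nullable.

{ } (none)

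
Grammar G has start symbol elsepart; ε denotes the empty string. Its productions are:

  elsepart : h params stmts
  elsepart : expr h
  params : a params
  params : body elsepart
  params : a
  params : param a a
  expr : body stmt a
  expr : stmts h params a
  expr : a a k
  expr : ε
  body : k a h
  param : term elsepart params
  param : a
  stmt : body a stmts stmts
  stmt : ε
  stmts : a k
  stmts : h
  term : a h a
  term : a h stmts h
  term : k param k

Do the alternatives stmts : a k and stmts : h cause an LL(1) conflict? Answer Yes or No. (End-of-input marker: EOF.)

No

FIRST(a k) = { a } and FIRST(h) = { h }.
The FIRST sets are disjoint and neither alternative is nullable — no conflict.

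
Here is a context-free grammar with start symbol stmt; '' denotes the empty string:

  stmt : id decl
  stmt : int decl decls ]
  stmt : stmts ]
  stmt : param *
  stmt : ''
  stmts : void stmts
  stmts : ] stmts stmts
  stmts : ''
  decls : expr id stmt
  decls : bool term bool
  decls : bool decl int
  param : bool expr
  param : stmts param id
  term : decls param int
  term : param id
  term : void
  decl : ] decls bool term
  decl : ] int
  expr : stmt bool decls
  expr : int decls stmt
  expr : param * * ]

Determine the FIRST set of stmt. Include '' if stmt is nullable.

stmt : id decl contributes {id}.
stmt : int decl decls ] contributes {int}.
From stmt : stmts ]: stmts nullable, take FIRST(stmts) ∪ {]} = { ], void }.
From stmt : param *: add FIRST(param) = { ], bool, void }.
stmt : '' contributes ''.
Union: FIRST(stmt) = { ], bool, id, int, void, '' }.

{ ], bool, id, int, void, '' }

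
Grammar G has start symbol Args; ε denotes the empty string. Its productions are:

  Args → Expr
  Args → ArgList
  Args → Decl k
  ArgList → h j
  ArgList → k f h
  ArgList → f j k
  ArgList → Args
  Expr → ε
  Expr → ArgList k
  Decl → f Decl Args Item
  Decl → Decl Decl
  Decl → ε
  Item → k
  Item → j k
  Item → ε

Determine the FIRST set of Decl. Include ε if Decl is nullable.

Decl → f Decl Args Item contributes {f}.
From Decl → Decl Decl: Decl, Decl nullable, take FIRST(Decl) ∪ FIRST(Decl) = { f }; also ε since the whole RHS is nullable.
Decl → ε contributes ε.
Union: FIRST(Decl) = { f, ε }.

{ f, ε }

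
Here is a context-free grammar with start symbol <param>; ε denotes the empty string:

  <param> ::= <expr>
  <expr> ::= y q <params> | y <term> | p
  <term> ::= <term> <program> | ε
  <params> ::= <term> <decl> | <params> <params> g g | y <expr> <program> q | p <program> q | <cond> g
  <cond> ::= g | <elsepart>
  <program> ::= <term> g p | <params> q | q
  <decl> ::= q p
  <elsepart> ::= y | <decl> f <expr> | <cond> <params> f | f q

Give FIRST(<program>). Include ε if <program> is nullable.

From <program> ::= <term> g p: <term> nullable, take FIRST(<term>) ∪ {g} = { f, g, p, q, y }.
From <program> ::= <params> q: add FIRST(<params>) = { f, g, p, q, y }.
<program> ::= q contributes {q}.
Union: FIRST(<program>) = { f, g, p, q, y }.

{ f, g, p, q, y }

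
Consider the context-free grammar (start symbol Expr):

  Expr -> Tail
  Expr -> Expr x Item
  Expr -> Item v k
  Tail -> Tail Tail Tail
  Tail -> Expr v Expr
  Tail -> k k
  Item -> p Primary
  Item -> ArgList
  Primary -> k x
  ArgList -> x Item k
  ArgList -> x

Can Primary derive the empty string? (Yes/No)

No nonterminal in this grammar is nullable.
No production of Primary has an RHS whose symbols are all nullable, so Primary is not nullable.

No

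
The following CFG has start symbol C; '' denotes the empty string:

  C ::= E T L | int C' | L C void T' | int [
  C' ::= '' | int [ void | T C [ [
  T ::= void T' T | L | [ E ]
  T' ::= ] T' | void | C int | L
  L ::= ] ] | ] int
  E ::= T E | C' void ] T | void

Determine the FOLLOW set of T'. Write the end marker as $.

In C ::= L C void T': T' is at the end, add FOLLOW(C) = { $, [, int, void }.
In T ::= void T' T: add FIRST(T) = { [, ], void }.
In T' ::= ] T': T' is at the end, add FOLLOW(T') = { $, [, ], int, void }.
Union: FOLLOW(T') = { $, [, ], int, void }.

{ $, [, ], int, void }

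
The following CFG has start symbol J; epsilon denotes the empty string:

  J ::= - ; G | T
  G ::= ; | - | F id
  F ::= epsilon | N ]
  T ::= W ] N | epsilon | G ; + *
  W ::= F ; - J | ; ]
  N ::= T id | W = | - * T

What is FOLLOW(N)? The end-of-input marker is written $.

{ $, =, ], id }

In F ::= N ]: add FIRST(]) = { ] }.
In T ::= W ] N: N is at the end, add FOLLOW(T) = { $, =, ], id }.
Union: FOLLOW(N) = { $, =, ], id }.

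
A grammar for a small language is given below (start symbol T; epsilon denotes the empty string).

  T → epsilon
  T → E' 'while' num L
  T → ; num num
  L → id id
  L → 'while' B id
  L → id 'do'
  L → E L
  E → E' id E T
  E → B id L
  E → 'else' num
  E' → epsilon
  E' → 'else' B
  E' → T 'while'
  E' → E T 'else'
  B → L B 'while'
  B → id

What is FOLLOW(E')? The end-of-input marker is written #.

In T → E' 'while' num L: add FIRST('while' num L) = { 'while' }.
In E → E' id E T: add FIRST(id E T) = { id }.
Union: FOLLOW(E') = { 'while', id }.

{ 'while', id }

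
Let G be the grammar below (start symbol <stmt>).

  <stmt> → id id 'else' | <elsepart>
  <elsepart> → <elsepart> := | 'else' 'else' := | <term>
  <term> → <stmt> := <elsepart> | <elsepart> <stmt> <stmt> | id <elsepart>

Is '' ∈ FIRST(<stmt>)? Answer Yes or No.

No nonterminal in this grammar is nullable.
No production of <stmt> has an RHS whose symbols are all nullable, so <stmt> is not nullable.

No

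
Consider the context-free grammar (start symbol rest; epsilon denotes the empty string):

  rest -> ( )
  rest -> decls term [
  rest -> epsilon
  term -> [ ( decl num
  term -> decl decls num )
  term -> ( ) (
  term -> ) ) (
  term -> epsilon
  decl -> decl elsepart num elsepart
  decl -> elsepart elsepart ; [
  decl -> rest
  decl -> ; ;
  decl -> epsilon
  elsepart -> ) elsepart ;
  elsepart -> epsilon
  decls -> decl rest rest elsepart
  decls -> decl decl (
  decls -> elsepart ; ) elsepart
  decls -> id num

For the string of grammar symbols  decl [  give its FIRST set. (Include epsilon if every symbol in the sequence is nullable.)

Add FIRST(decl)\{epsilon} = { (, ), ;, [, id, num }; decl is nullable, continue.
[ is a terminal; add {[} and stop.

{ (, ), ;, [, id, num }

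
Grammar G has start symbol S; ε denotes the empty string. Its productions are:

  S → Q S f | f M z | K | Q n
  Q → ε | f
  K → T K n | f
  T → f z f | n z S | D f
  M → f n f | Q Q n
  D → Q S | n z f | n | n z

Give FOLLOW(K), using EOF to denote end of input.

In S → K: K is at the end, add FOLLOW(S) = { EOF, f, n }.
In K → T K n: add FIRST(n) = { n }.
Union: FOLLOW(K) = { EOF, f, n }.

{ EOF, f, n }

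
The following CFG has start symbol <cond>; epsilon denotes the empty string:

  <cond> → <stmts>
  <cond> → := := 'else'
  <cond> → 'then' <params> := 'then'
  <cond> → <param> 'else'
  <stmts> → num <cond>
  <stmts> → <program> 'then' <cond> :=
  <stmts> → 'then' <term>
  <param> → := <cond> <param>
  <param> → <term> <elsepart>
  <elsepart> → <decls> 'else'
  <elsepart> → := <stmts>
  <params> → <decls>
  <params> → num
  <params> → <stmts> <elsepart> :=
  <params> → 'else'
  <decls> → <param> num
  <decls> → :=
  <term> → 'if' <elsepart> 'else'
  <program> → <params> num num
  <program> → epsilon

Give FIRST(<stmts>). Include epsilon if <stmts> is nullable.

{ 'else', 'if', 'then', :=, num }

<stmts> → num <cond> contributes {num}.
From <stmts> → <program> 'then' <cond> :=: <program> nullable, take FIRST(<program>) ∪ {'then'} = { 'else', 'if', 'then', :=, num }.
<stmts> → 'then' <term> contributes {'then'}.
Union: FIRST(<stmts>) = { 'else', 'if', 'then', :=, num }.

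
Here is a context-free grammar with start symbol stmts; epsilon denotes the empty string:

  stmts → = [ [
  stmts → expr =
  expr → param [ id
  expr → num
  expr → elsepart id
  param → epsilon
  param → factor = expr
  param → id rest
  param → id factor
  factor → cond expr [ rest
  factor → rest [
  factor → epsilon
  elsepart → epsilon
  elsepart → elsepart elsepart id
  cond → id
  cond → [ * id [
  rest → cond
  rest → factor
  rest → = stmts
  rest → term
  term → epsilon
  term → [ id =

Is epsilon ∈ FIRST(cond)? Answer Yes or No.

Nullable nonterminals: elsepart, factor, param, rest, term.
No production of cond has an RHS whose symbols are all nullable, so cond is not nullable.

No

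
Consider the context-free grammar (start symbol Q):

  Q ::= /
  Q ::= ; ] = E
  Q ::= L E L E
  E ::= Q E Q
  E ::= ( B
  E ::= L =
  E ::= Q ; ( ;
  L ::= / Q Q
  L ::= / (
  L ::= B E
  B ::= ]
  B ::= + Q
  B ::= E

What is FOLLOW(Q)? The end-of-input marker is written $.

{ $, (, +, /, ;, =, ] }

Q is the start symbol, so $ ∈ FOLLOW(Q).
In E ::= Q E Q: add FIRST(E Q) = { (, +, /, ;, ] }.
In E ::= Q E Q: Q is at the end, add FOLLOW(E) = { $, (, +, /, ;, =, ] }.
In E ::= Q ; ( ;: add FIRST(; ( ;) = { ; }.
In L ::= / Q Q: add FIRST(Q) = { (, +, /, ;, ] }.
In L ::= / Q Q: Q is at the end, add FOLLOW(L) = { (, +, /, ;, =, ] }.
In B ::= + Q: Q is at the end, add FOLLOW(B) = { $, (, +, /, ;, =, ] }.
Union: FOLLOW(Q) = { $, (, +, /, ;, =, ] }.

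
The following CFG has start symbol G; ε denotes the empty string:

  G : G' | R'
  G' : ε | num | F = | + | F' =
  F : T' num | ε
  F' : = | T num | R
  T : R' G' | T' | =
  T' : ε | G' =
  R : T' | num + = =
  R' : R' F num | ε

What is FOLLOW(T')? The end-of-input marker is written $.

{ =, num }

In F : T' num: add FIRST(num) = { num }.
In T : T': T' is at the end, add FOLLOW(T) = { num }.
In R : T': T' is at the end, add FOLLOW(R) = { = }.
Union: FOLLOW(T') = { =, num }.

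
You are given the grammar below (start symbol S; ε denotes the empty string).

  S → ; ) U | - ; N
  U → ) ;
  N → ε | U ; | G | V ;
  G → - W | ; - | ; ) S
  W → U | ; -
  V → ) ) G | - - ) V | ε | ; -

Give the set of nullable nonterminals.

{ N, V }

Directly nullable (have an ε-production): N, V.
No other nonterminal has a production whose RHS symbols are all nullable.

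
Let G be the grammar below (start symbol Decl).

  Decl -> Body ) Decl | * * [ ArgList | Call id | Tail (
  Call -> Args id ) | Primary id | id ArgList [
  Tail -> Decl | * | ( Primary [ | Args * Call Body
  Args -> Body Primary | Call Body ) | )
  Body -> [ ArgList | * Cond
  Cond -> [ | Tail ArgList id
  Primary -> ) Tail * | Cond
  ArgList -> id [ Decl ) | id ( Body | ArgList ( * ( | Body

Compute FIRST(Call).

{ (, ), *, [, id }

From Call -> Args id ): add FIRST(Args) = { (, ), *, [, id }.
From Call -> Primary id: add FIRST(Primary) = { (, ), *, [, id }.
Call -> id ArgList [ contributes {id}.
Union: FIRST(Call) = { (, ), *, [, id }.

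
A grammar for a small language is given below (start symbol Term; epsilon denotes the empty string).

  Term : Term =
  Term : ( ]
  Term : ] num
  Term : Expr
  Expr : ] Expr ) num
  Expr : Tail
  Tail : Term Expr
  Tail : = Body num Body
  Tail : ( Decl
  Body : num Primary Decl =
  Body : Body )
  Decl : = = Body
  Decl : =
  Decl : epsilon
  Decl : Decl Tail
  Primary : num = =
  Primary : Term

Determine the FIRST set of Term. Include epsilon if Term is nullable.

From Term : Term =: add FIRST(Term) = { (, =, ] }.
Term : ( ] contributes {(}.
Term : ] num contributes {]}.
From Term : Expr: add FIRST(Expr) = { (, =, ] }.
Union: FIRST(Term) = { (, =, ] }.

{ (, =, ] }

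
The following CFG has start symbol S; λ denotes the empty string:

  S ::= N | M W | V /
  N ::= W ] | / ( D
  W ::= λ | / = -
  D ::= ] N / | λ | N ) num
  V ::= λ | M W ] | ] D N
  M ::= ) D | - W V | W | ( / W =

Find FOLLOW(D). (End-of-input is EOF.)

In N ::= / ( D: D is at the end, add FOLLOW(N) = { EOF, ), /, ] }.
In V ::= ] D N: add FIRST(N) = { /, ] }.
In M ::= ) D: D is at the end, add FOLLOW(M) = { EOF, /, ] }.
Union: FOLLOW(D) = { EOF, ), /, ] }.

{ EOF, ), /, ] }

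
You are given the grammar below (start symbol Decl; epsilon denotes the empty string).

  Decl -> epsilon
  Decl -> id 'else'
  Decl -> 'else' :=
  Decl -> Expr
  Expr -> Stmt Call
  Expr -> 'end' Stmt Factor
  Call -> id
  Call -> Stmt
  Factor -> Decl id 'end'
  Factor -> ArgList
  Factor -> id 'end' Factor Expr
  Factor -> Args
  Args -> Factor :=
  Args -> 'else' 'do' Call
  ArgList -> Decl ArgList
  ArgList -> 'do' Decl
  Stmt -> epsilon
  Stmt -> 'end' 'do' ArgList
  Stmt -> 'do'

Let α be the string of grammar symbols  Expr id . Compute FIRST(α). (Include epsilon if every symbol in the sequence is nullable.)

{ 'do', 'end', id }

Add FIRST(Expr)\{epsilon} = { 'do', 'end', id }; Expr is nullable, continue.
id is a terminal; add {id} and stop.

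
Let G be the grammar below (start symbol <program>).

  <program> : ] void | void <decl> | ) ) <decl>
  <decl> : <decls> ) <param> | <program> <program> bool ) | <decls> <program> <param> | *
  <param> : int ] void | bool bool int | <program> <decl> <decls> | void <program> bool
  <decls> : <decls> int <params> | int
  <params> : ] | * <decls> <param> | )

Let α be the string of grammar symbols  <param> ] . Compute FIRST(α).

Add FIRST(<param>) = { ), ], bool, int, void }; <param> is not nullable, stop.

{ ), ], bool, int, void }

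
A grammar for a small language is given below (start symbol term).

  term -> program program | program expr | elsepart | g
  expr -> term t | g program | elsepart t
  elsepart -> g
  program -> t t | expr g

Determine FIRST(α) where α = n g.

{ n }

n is a terminal; add {n} and stop.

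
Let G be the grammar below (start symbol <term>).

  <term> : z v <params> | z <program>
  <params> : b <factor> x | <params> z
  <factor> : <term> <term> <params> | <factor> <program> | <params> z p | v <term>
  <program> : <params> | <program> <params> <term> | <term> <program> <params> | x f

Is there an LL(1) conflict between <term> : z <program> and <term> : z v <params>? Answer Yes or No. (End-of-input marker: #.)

Yes

FIRST(z <program>) = { z } and FIRST(z v <params>) = { z }.
Both contain z, so the two alternatives are not disjoint — LL(1) conflict.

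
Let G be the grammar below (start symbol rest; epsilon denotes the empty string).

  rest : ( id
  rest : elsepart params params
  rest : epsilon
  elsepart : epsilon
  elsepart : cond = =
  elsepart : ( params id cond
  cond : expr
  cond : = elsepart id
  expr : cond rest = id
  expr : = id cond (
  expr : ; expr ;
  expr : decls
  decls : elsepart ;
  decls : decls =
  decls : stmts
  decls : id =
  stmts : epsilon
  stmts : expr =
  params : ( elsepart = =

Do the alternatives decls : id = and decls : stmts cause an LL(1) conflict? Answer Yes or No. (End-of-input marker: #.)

Yes

FIRST(id =) = { id } and FIRST(stmts) = { (, ;, =, id, epsilon }.
Both contain id, so the two alternatives are not disjoint — LL(1) conflict.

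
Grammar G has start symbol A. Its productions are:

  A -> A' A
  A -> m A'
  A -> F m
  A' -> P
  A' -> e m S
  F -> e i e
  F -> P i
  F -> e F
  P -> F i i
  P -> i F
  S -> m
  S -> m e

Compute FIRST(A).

From A -> A' A: add FIRST(A') = { e, i }.
A -> m A' contributes {m}.
From A -> F m: add FIRST(F) = { e, i }.
Union: FIRST(A) = { e, i, m }.

{ e, i, m }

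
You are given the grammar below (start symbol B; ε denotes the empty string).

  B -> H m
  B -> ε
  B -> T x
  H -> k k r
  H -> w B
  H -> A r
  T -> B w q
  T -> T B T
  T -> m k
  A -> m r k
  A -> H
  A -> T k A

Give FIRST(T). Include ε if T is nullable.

{ k, m, w }

From T -> B w q: B nullable, take FIRST(B) ∪ {w} = { k, m, w }.
From T -> T B T: add FIRST(T) = { k, m, w }.
T -> m k contributes {m}.
Union: FIRST(T) = { k, m, w }.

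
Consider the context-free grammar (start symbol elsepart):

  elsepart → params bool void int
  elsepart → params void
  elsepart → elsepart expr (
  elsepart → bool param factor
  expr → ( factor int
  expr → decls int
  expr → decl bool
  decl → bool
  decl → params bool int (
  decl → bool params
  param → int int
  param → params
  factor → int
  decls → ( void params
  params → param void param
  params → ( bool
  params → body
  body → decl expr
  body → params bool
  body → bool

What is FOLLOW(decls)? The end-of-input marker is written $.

In expr → decls int: add FIRST(int) = { int }.
Union: FOLLOW(decls) = { int }.

{ int }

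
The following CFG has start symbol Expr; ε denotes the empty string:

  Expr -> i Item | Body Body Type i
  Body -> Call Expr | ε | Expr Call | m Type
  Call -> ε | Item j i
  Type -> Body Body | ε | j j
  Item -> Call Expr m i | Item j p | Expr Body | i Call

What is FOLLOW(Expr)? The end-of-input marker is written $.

Expr is the start symbol, so $ ∈ FOLLOW(Expr).
In Body -> Call Expr: Expr is at the end, add FOLLOW(Body) = { $, i, j, m }.
In Body -> Expr Call: add FIRST(Call)\{ε} = { i, j, m }.
  Since Call is nullable, also add FOLLOW(Body) = { $, i, j, m }.
In Item -> Call Expr m i: add FIRST(m i) = { m }.
In Item -> Expr Body: add FIRST(Body)\{ε} = { i, j, m }.
  Since Body is nullable, also add FOLLOW(Item) = { $, i, j, m }.
Union: FOLLOW(Expr) = { $, i, j, m }.

{ $, i, j, m }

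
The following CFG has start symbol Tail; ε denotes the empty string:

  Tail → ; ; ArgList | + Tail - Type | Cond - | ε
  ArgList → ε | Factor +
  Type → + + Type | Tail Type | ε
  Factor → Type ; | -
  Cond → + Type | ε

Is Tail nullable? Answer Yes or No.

Tail has an ε-production, so Tail ⇒ ε.

Yes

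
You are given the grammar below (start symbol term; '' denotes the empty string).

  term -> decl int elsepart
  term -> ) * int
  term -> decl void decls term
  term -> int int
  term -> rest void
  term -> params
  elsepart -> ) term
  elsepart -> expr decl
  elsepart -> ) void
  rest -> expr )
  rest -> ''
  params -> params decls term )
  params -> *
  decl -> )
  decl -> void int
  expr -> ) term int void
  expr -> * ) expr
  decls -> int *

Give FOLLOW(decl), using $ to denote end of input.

{ $, ), int, void }

In term -> decl int elsepart: add FIRST(int elsepart) = { int }.
In term -> decl void decls term: add FIRST(void decls term) = { void }.
In elsepart -> expr decl: decl is at the end, add FOLLOW(elsepart) = { $, ), int }.
Union: FOLLOW(decl) = { $, ), int, void }.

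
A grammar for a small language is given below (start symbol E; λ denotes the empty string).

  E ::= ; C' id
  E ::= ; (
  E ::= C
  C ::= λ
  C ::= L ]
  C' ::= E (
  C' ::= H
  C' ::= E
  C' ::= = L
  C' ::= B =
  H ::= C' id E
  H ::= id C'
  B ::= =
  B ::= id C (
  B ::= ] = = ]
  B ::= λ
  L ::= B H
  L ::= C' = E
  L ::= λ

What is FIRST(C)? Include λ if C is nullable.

C ::= λ contributes λ.
From C ::= L ]: L nullable, take FIRST(L) ∪ {]} = { (, ;, =, ], id }.
Union: FIRST(C) = { (, ;, =, ], id, λ }.

{ (, ;, =, ], id, λ }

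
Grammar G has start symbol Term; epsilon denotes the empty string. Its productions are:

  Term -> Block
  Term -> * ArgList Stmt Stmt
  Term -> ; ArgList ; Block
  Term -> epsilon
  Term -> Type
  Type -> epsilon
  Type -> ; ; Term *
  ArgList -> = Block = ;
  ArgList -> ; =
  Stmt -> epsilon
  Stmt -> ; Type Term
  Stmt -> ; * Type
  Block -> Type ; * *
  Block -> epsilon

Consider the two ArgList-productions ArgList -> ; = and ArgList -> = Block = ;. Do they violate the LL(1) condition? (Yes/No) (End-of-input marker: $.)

No

FIRST(; =) = { ; } and FIRST(= Block = ;) = { = }.
The FIRST sets are disjoint and neither alternative is nullable — no conflict.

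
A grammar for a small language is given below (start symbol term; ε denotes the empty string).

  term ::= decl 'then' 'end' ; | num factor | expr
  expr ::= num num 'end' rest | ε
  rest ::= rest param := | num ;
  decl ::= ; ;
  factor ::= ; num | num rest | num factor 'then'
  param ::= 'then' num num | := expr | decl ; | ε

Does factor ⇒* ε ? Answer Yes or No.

No

Nullable nonterminals: expr, param, term.
No production of factor has an RHS whose symbols are all nullable, so factor is not nullable.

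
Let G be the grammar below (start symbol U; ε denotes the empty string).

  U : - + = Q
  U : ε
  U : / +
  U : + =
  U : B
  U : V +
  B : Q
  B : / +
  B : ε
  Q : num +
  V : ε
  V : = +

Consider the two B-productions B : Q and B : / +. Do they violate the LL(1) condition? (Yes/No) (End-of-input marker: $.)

No

FIRST(Q) = { num } and FIRST(/ +) = { / }.
The FIRST sets are disjoint and neither alternative is nullable — no conflict.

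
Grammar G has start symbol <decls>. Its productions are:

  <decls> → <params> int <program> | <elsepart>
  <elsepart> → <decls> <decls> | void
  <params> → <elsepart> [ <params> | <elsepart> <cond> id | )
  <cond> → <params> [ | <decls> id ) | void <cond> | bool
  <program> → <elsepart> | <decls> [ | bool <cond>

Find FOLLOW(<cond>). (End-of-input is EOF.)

In <params> → <elsepart> <cond> id: add FIRST(id) = { id }.
In <cond> → void <cond>: <cond> is at the end, add FOLLOW(<cond>) = { EOF, ), [, bool, id, void }.
In <program> → bool <cond>: <cond> is at the end, add FOLLOW(<program>) = { EOF, ), [, bool, id, void }.
Union: FOLLOW(<cond>) = { EOF, ), [, bool, id, void }.

{ EOF, ), [, bool, id, void }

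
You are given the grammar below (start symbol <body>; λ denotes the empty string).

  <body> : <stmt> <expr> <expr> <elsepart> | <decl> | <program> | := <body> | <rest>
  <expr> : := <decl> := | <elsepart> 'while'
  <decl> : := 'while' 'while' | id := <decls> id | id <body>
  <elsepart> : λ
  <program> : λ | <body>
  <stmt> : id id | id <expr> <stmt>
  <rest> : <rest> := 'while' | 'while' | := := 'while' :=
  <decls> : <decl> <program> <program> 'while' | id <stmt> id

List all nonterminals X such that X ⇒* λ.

{ <body>, <elsepart>, <program> }

Directly nullable (have an λ-production): <elsepart>, <program>.
<body> : <program> with every symbol nullable, so <body> is nullable.
No other nonterminal has a production whose RHS symbols are all nullable.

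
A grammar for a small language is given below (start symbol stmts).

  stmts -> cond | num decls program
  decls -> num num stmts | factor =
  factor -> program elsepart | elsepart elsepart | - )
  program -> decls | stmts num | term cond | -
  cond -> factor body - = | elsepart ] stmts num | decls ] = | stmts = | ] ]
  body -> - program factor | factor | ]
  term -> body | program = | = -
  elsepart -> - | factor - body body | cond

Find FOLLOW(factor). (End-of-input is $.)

In decls -> factor =: add FIRST(=) = { = }.
In cond -> factor body - =: add FIRST(body - =) = { -, =, ], num }.
In body -> - program factor: factor is at the end, add FOLLOW(body) = { -, =, ], num }.
In body -> factor: factor is at the end, add FOLLOW(body) = { -, =, ], num }.
In elsepart -> factor - body body: add FIRST(- body body) = { - }.
Union: FOLLOW(factor) = { -, =, ], num }.

{ -, =, ], num }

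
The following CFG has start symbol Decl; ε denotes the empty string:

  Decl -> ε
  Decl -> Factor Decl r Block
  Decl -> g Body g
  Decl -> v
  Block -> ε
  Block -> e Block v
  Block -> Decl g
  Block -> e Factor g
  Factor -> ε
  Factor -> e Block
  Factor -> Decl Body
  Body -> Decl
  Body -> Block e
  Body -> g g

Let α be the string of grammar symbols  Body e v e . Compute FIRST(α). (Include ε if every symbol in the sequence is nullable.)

Add FIRST(Body)\{ε} = { e, g, r, v }; Body is nullable, continue.
e is a terminal; add {e} and stop.

{ e, g, r, v }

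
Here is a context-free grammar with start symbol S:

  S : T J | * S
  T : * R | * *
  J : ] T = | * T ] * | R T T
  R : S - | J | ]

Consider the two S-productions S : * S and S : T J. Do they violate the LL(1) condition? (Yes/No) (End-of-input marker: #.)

FIRST(* S) = { * } and FIRST(T J) = { * }.
Both contain *, so the two alternatives are not disjoint — LL(1) conflict.

Yes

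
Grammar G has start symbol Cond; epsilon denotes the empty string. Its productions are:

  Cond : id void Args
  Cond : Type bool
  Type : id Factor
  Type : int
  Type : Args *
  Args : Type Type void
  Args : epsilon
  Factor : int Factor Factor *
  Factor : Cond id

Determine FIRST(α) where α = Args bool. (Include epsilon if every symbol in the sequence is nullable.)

{ *, bool, id, int }

Add FIRST(Args)\{epsilon} = { *, id, int }; Args is nullable, continue.
bool is a terminal; add {bool} and stop.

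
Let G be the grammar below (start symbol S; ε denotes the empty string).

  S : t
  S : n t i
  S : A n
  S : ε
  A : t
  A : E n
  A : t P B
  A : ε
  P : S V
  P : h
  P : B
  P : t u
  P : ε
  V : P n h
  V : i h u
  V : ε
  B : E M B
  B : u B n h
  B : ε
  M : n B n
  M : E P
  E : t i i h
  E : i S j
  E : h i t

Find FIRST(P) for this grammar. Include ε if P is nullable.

From P : S V: S, V nullable, take FIRST(S) ∪ FIRST(V) = { h, i, n, t, u }; also ε since the whole RHS is nullable.
P : h contributes {h}.
From P : B: add FIRST(B) = { h, i, t, u, ε } (including ε since B is nullable).
P : t u contributes {t}.
P : ε contributes ε.
Union: FIRST(P) = { h, i, n, t, u, ε }.

{ h, i, n, t, u, ε }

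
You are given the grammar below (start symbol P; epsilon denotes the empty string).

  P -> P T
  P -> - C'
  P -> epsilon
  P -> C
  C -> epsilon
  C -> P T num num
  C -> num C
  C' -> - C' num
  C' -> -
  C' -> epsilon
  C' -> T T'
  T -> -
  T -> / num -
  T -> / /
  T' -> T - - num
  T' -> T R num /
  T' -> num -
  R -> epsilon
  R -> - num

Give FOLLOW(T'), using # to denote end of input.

In C' -> T T': T' is at the end, add FOLLOW(C') = { #, -, /, num }.
Union: FOLLOW(T') = { #, -, /, num }.

{ #, -, /, num }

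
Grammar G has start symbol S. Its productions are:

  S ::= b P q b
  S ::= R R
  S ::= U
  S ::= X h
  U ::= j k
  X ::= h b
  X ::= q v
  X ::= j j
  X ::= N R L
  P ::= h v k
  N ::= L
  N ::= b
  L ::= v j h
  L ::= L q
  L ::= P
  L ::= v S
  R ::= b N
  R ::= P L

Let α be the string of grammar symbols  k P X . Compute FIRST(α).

{ k }

k is a terminal; add {k} and stop.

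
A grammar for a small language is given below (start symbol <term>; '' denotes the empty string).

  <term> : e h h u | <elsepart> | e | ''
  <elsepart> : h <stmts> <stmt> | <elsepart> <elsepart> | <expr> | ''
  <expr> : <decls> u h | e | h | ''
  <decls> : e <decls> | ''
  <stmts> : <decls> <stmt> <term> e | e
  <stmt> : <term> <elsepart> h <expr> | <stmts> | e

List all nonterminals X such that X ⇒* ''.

Directly nullable (have an ''-production): <term>, <elsepart>, <expr>, <decls>.
No other nonterminal has a production whose RHS symbols are all nullable.

{ <decls>, <elsepart>, <expr>, <term> }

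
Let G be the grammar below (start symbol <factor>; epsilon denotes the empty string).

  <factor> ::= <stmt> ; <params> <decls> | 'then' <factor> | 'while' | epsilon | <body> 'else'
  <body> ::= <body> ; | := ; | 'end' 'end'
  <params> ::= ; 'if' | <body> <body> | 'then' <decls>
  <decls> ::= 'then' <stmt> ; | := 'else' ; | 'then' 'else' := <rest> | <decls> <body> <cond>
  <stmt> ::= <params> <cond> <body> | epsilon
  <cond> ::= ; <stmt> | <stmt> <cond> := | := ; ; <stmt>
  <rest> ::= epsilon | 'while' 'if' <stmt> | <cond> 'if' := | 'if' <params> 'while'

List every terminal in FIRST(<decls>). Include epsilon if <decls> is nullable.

<decls> ::= 'then' <stmt> ; contributes {'then'}.
<decls> ::= := 'else' ; contributes {:=}.
<decls> ::= 'then' 'else' := <rest> contributes {'then'}.
From <decls> ::= <decls> <body> <cond>: add FIRST(<decls>) = { 'then', := }.
Union: FIRST(<decls>) = { 'then', := }.

{ 'then', := }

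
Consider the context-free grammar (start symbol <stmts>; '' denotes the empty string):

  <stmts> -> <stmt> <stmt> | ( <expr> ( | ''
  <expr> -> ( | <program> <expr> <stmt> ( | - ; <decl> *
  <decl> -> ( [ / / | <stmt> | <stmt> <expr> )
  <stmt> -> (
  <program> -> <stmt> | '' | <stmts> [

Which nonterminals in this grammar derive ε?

Directly nullable (have an ''-production): <stmts>, <program>.
No other nonterminal has a production whose RHS symbols are all nullable.

{ <program>, <stmts> }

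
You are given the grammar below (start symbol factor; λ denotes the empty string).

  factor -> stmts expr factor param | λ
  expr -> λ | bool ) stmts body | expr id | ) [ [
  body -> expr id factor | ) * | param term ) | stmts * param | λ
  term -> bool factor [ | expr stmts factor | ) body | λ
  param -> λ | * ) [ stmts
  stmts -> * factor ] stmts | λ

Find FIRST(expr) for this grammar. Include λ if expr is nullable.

{ ), bool, id, λ }

expr -> λ contributes λ.
expr -> bool ) stmts body contributes {bool}.
From expr -> expr id: expr nullable, take FIRST(expr) ∪ {id} = { ), bool, id }.
expr -> ) [ [ contributes {)}.
Union: FIRST(expr) = { ), bool, id, λ }.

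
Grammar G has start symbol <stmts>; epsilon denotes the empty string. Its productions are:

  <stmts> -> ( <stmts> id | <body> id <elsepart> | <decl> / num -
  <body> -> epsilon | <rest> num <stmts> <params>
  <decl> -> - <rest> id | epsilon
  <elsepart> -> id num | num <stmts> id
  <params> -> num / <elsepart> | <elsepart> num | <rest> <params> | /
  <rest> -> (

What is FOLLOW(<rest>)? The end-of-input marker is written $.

In <body> -> <rest> num <stmts> <params>: add FIRST(num <stmts> <params>) = { num }.
In <decl> -> - <rest> id: add FIRST(id) = { id }.
In <params> -> <rest> <params>: add FIRST(<params>) = { (, /, id, num }.
Union: FOLLOW(<rest>) = { (, /, id, num }.

{ (, /, id, num }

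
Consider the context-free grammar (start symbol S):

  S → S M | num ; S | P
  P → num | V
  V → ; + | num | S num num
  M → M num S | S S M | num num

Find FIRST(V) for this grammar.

V → ; + contributes {;}.
V → num contributes {num}.
From V → S num num: add FIRST(S) = { ;, num }.
Union: FIRST(V) = { ;, num }.

{ ;, num }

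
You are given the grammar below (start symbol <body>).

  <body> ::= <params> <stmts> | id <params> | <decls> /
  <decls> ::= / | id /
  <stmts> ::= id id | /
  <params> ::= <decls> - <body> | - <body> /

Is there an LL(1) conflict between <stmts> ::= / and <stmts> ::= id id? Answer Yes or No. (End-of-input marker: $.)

No

FIRST(/) = { / } and FIRST(id id) = { id }.
The FIRST sets are disjoint and neither alternative is nullable — no conflict.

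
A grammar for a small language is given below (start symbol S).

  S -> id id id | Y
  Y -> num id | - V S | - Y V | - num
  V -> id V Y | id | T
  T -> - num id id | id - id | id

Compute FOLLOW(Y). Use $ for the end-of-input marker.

In S -> Y: Y is at the end, add FOLLOW(S) = { $, -, id, num }.
In Y -> - Y V: add FIRST(V) = { -, id }.
In V -> id V Y: Y is at the end, add FOLLOW(V) = { $, -, id, num }.
Union: FOLLOW(Y) = { $, -, id, num }.

{ $, -, id, num }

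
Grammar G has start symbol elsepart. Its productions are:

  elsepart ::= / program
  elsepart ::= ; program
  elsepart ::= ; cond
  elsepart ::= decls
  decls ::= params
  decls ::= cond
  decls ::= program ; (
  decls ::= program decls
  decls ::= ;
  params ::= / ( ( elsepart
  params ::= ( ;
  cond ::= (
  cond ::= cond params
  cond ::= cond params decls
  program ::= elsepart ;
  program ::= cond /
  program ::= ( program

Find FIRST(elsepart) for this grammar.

{ (, /, ; }

elsepart ::= / program contributes {/}.
elsepart ::= ; program contributes {;}.
elsepart ::= ; cond contributes {;}.
From elsepart ::= decls: add FIRST(decls) = { (, /, ; }.
Union: FIRST(elsepart) = { (, /, ; }.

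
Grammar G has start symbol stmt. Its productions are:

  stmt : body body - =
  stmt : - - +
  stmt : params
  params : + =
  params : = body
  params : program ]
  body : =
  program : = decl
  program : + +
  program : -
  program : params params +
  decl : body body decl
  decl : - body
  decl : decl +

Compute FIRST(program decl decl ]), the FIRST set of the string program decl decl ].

Add FIRST(program) = { +, -, = }; program is not nullable, stop.

{ +, -, = }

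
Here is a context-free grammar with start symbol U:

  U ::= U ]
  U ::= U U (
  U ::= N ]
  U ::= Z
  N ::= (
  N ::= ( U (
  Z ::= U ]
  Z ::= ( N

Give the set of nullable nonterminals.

No nonterminal has an empty production or an RHS whose symbols are all nullable.

{ } (none)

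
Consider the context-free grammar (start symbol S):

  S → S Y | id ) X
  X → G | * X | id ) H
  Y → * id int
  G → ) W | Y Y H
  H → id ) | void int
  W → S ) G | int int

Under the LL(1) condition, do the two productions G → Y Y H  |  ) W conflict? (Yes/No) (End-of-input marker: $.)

FIRST(Y Y H) = { * } and FIRST() W) = { ) }.
The FIRST sets are disjoint and neither alternative is nullable — no conflict.

No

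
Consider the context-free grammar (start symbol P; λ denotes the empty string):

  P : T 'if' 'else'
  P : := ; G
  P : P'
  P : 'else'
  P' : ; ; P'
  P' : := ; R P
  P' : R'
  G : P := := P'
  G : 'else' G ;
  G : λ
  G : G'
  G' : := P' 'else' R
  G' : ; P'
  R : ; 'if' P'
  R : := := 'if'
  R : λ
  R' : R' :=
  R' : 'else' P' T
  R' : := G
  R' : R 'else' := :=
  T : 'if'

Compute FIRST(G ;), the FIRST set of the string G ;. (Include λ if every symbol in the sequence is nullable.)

Add FIRST(G)\{λ} = { 'else', 'if', :=, ; }; G is nullable, continue.
; is a terminal; add {;} and stop.

{ 'else', 'if', :=, ; }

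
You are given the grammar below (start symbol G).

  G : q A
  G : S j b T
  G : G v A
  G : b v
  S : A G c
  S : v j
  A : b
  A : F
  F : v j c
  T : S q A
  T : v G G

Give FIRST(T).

From T : S q A: add FIRST(S) = { b, v }.
T : v G G contributes {v}.
Union: FIRST(T) = { b, v }.

{ b, v }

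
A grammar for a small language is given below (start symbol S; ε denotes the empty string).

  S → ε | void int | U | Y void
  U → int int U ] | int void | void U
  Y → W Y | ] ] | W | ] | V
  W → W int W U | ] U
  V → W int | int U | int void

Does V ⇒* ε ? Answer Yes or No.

Nullable nonterminals: S.
No production of V has an RHS whose symbols are all nullable, so V is not nullable.

No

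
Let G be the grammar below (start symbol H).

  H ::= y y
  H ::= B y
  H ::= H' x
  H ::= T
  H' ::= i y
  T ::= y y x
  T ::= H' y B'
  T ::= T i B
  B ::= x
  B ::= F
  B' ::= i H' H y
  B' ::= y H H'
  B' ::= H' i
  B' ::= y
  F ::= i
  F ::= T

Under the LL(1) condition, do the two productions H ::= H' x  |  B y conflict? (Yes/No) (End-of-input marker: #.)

Yes

FIRST(H' x) = { i } and FIRST(B y) = { i, x, y }.
Both contain i, so the two alternatives are not disjoint — LL(1) conflict.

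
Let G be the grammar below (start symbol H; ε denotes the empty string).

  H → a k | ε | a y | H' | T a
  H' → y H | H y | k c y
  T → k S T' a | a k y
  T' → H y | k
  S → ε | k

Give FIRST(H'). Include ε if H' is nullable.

{ a, k, y }

H' → y H contributes {y}.
From H' → H y: H nullable, take FIRST(H) ∪ {y} = { a, k, y }.
H' → k c y contributes {k}.
Union: FIRST(H') = { a, k, y }.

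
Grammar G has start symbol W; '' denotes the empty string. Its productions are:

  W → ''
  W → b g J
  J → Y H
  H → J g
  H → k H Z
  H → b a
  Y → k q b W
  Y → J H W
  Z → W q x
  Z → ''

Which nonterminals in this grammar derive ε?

{ W, Z }

Directly nullable (have an ''-production): W, Z.
No other nonterminal has a production whose RHS symbols are all nullable.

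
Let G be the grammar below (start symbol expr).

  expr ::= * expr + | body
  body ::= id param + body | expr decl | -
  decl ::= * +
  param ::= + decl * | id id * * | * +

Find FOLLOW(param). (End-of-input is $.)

In body ::= id param + body: add FIRST(+ body) = { + }.
Union: FOLLOW(param) = { + }.

{ + }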